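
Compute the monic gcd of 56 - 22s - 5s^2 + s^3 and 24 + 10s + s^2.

By polynomial division,
  s^3 - 5s^2 - 22s + 56 = (s - 15)(s^2 + 10s + 24) + (104s + 416)
  s^2 + 10s + 24 = ((1/104)s + 3/52)(104s + 416) + (0)
Last nonzero remainder: 104s + 416. Dividing through by 104 gives the monic gcd s + 4.

4 + s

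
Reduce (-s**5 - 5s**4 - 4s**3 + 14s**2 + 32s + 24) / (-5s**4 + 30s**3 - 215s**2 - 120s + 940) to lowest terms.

By polynomial division,
  -s**5 - 5s**4 - 4s**3 + 14s**2 + 32s + 24 = ((1/5)s + 11/5)(-5s**4 + 30s**3 - 215s**2 - 120s + 940) + (-27s**3 + 511s**2 + 108s - 2044)
  -5s**4 + 30s**3 - 215s**2 - 120s + 940 = ((5/27)s + 1745/729)(-27s**3 + 511s**2 + 108s - 2044) + (-(1063010/729)s**2 + 4252040/729)
  -27s**3 + 511s**2 + 108s - 2044 = ((19683/1063010)s - 372519/1063010)(-(1063010/729)s**2 + 4252040/729) + (0)
Last nonzero remainder: -(1063010/729)s**2 + 4252040/729. Dividing through by -1063010/729 gives the monic gcd s**2 - 4.
Cancel s**2 - 4 from numerator and denominator to get the reduced form.

(s**3 + 5s**2 + 8s + 6)/(5s**2 - 30s + 235)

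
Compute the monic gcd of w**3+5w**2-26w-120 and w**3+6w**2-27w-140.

w**2-w-20

Apply the Euclidean algorithm:
  w**3+5w**2-26w-120 = (w**3+6w**2-27w-140) + (-w**2+w+20)
  w**3+6w**2-27w-140 = (-w-7)(-w**2+w+20) + (0)
Last nonzero remainder: -w**2+w+20. Dividing through by -1 gives the monic gcd w**2-w-20.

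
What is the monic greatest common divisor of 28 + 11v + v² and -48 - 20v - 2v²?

Apply the Euclidean algorithm:
  v² + 11v + 28 = (-1/2)(-2v² - 20v - 48) + (v + 4)
  -2v² - 20v - 48 = (-2v - 12)(v + 4) + (0)
The last nonzero remainder v + 4 is already monic.

4 + v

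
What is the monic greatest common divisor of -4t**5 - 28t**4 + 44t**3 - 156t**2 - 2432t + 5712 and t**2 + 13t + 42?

t**2 + 13t + 42

Apply the Euclidean algorithm:
  -4t**5 - 28t**4 + 44t**3 - 156t**2 - 2432t + 5712 = (-4t**3 + 24t**2 - 100t + 136)(t**2 + 13t + 42) + (0)
The last nonzero remainder t**2 + 13t + 42 is already monic.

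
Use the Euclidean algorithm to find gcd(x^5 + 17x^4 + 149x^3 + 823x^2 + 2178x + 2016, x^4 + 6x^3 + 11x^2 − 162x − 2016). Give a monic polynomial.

Repeated division with remainder:
  x^5 + 17x^4 + 149x^3 + 823x^2 + 2178x + 2016 = (x + 11)(x^4 + 6x^3 + 11x^2 − 162x − 2016) + (72x^3 + 864x^2 + 5976x + 24192)
  x^4 + 6x^3 + 11x^2 − 162x − 2016 = ((1/72)x − 1/12)(72x^3 + 864x^2 + 5976x + 24192) + (0)
Last nonzero remainder: 72x^3 + 864x^2 + 5976x + 24192. Dividing through by 72 gives the monic gcd x^3 + 12x^2 + 83x + 336.

x^3 + 12x^2 + 83x + 336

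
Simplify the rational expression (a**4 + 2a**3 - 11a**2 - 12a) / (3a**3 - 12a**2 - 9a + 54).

By polynomial division,
  a**4 + 2a**3 - 11a**2 - 12a = ((1/3)a + 2)(3a**3 - 12a**2 - 9a + 54) + (16a**2 - 12a - 108)
  3a**3 - 12a**2 - 9a + 54 = ((3/16)a - 39/64)(16a**2 - 12a - 108) + ((63/16)a - 189/16)
  16a**2 - 12a - 108 = ((256/63)a + 64/7)((63/16)a - 189/16) + (0)
Last nonzero remainder: (63/16)a - 189/16. Dividing through by 63/16 gives the monic gcd a - 3.
Cancel a - 3 from numerator and denominator to get the reduced form.

(a**3 + 5a**2 + 4a)/(3a**2 - 3a - 18)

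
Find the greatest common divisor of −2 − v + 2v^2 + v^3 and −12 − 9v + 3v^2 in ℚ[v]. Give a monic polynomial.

Euclidean algorithm in ℚ[v]:
  v^3 + 2v^2 − v − 2 = ((1/3)v + 5/3)(3v^2 − 9v − 12) + (18v + 18)
  3v^2 − 9v − 12 = ((1/6)v − 2/3)(18v + 18) + (0)
Last nonzero remainder: 18v + 18. Dividing through by 18 gives the monic gcd v + 1.

1 + v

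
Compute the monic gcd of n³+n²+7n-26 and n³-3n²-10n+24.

n-2

By polynomial division,
  n³+n²+7n-26 = (n³-3n²-10n+24) + (4n²+17n-50)
  n³-3n²-10n+24 = ((1/4)n-29/16)(4n²+17n-50) + ((533/16)n-533/8)
  4n²+17n-50 = ((64/533)n+400/533)((533/16)n-533/8) + (0)
Last nonzero remainder: (533/16)n-533/8. Dividing through by 533/16 gives the monic gcd n-2.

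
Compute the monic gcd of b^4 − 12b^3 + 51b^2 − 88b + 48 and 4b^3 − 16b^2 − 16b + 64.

b − 4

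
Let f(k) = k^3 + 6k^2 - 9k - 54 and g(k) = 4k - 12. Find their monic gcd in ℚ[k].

k - 3

Euclidean algorithm in ℚ[k]:
  k^3 + 6k^2 - 9k - 54 = ((1/4)k^2 + (9/4)k + 9/2)(4k - 12) + (0)
Last nonzero remainder: 4k - 12. Dividing through by 4 gives the monic gcd k - 3.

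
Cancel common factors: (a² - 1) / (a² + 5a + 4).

Apply the Euclidean algorithm:
  a² - 1 = (a² + 5a + 4) + (-5a - 5)
  a² + 5a + 4 = (-(1/5)a - 4/5)(-5a - 5) + (0)
Last nonzero remainder: -5a - 5. Dividing through by -5 gives the monic gcd a + 1.
Cancel a + 1 from numerator and denominator to get the reduced form.

(a - 1)/(a + 4)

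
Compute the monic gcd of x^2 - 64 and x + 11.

1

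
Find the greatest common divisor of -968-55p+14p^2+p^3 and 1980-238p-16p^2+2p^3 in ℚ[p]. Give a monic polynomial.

11+p

Repeated division with remainder:
  p^3+14p^2-55p-968 = (1/2)(2p^3-16p^2-238p+1980) + (22p^2+64p-1958)
  2p^3-16p^2-238p+1980 = ((1/11)p-120/121)(22p^2+64p-1958) + ((420/121)p+420/11)
  22p^2+64p-1958 = ((1331/210)p-10769/210)((420/121)p+420/11) + (0)
Last nonzero remainder: (420/121)p+420/11. Dividing through by 420/121 gives the monic gcd p+11.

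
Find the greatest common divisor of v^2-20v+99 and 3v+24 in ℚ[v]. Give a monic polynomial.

Repeated division with remainder:
  v^2-20v+99 = ((1/3)v-28/3)(3v+24) + (323)
  3v+24 = ((3/323)v+24/323)(323) + (0)
The last nonzero remainder is the constant 323, so the polynomials are coprime and gcd = 1.

1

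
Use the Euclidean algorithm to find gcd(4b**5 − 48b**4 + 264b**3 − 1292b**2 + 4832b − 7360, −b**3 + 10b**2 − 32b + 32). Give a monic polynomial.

b**2 − 8b + 16

By polynomial division,
  4b**5 − 48b**4 + 264b**3 − 1292b**2 + 4832b − 7360 = (−4b**2 + 8b − 56)(−b**3 + 10b**2 − 32b + 32) + (−348b**2 + 2784b − 5568)
  −b**3 + 10b**2 − 32b + 32 = ((1/348)b − 1/174)(−348b**2 + 2784b − 5568) + (0)
Last nonzero remainder: −348b**2 + 2784b − 5568. Dividing through by −348 gives the monic gcd b**2 − 8b + 16.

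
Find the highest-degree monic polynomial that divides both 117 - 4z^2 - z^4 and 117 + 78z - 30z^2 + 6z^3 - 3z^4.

-39 + 13z - 3z^2 + z^3

Apply the Euclidean algorithm:
  -z^4 - 4z^2 + 117 = (1/3)(-3z^4 + 6z^3 - 30z^2 + 78z + 117) + (-2z^3 + 6z^2 - 26z + 78)
  -3z^4 + 6z^3 - 30z^2 + 78z + 117 = ((3/2)z + 3/2)(-2z^3 + 6z^2 - 26z + 78) + (0)
Last nonzero remainder: -2z^3 + 6z^2 - 26z + 78. Dividing through by -2 gives the monic gcd z^3 - 3z^2 + 13z - 39.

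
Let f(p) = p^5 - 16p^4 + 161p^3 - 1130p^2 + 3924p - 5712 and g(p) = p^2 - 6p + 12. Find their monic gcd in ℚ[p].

p^2 - 6p + 12

Apply the Euclidean algorithm:
  p^5 - 16p^4 + 161p^3 - 1130p^2 + 3924p - 5712 = (p^3 - 10p^2 + 89p - 476)(p^2 - 6p + 12) + (0)
The last nonzero remainder p^2 - 6p + 12 is already monic.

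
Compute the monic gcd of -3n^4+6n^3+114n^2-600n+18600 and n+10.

n+10

Euclidean algorithm in ℚ[n]:
  -3n^4+6n^3+114n^2-600n+18600 = (-3n^3+36n^2-246n+1860)(n+10) + (0)
The last nonzero remainder n+10 is already monic.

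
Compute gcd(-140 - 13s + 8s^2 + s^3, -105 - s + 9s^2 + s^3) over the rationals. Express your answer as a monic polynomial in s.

35 + 12s + s^2

Euclidean algorithm in ℚ[s]:
  s^3 + 8s^2 - 13s - 140 = (s^3 + 9s^2 - s - 105) + (-s^2 - 12s - 35)
  s^3 + 9s^2 - s - 105 = (-s + 3)(-s^2 - 12s - 35) + (0)
Last nonzero remainder: -s^2 - 12s - 35. Dividing through by -1 gives the monic gcd s^2 + 12s + 35.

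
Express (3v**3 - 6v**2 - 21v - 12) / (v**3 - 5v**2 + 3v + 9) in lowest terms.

By polynomial division,
  3v**3 - 6v**2 - 21v - 12 = (3)(v**3 - 5v**2 + 3v + 9) + (9v**2 - 30v - 39)
  v**3 - 5v**2 + 3v + 9 = ((1/9)v - 5/27)(9v**2 - 30v - 39) + ((16/9)v + 16/9)
  9v**2 - 30v - 39 = ((81/16)v - 351/16)((16/9)v + 16/9) + (0)
Last nonzero remainder: (16/9)v + 16/9. Dividing through by 16/9 gives the monic gcd v + 1.
Cancel v + 1 from numerator and denominator to get the reduced form.

(3v**2 - 9v - 12)/(v**2 - 6v + 9)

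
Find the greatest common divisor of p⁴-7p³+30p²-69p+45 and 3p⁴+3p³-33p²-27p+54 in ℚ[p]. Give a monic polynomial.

p²-4p+3

By polynomial division,
  p⁴-7p³+30p²-69p+45 = (1/3)(3p⁴+3p³-33p²-27p+54) + (-8p³+41p²-60p+27)
  3p⁴+3p³-33p²-27p+54 = (-(3/8)p-147/64)(-8p³+41p²-60p+27) + ((2475/64)p²-(2475/16)p+7425/64)
  -8p³+41p²-60p+27 = (-(512/2475)p+64/275)((2475/64)p²-(2475/16)p+7425/64) + (0)
Last nonzero remainder: (2475/64)p²-(2475/16)p+7425/64. Dividing through by 2475/64 gives the monic gcd p²-4p+3.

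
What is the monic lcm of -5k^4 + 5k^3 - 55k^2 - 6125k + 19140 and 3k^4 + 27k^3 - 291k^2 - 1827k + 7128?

Apply the Euclidean algorithm:
  -5k^4 + 5k^3 - 55k^2 - 6125k + 19140 = (-5/3)(3k^4 + 27k^3 - 291k^2 - 1827k + 7128) + (50k^3 - 540k^2 - 9170k + 31020)
  3k^4 + 27k^3 - 291k^2 - 1827k + 7128 = ((3/50)k + 297/250)(50k^3 - 540k^2 - 9170k + 31020) + ((22518/25)k^2 + (180144/25)k - 743094/25)
  50k^3 - 540k^2 - 9170k + 31020 = ((625/11259)k - 11750/11259)((22518/25)k^2 + (180144/25)k - 743094/25) + (0)
Last nonzero remainder: (22518/25)k^2 + (180144/25)k - 743094/25. Dividing through by 22518/25 gives the monic gcd k^2 + 8k - 33.
Then lcm(f, g) = f·g / gcd(f, g); expanding and making the result monic gives the answer.

k^6 - 62k^4 + 1308k^3 - 3395k^2 - 92028k + 275616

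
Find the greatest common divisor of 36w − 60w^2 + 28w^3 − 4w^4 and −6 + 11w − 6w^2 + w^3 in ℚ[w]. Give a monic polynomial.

3 − 4w + w^2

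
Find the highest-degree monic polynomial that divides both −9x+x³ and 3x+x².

By polynomial division,
  x³−9x = (x−3)(x²+3x) + (0)
The last nonzero remainder x²+3x is already monic.

3x+x²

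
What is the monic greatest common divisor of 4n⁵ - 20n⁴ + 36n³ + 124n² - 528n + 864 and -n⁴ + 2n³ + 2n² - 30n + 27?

n³ - n² - 3n + 27

Apply the Euclidean algorithm:
  4n⁵ - 20n⁴ + 36n³ + 124n² - 528n + 864 = (-4n + 12)(-n⁴ + 2n³ + 2n² - 30n + 27) + (20n³ - 20n² - 60n + 540)
  -n⁴ + 2n³ + 2n² - 30n + 27 = (-(1/20)n + 1/20)(20n³ - 20n² - 60n + 540) + (0)
Last nonzero remainder: 20n³ - 20n² - 60n + 540. Dividing through by 20 gives the monic gcd n³ - n² - 3n + 27.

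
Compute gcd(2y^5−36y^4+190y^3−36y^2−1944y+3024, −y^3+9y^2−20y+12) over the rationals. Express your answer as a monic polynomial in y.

By polynomial division,
  2y^5−36y^4+190y^3−36y^2−1944y+3024 = (−2y^2+18y+12)(−y^3+9y^2−20y+12) + (240y^2−1920y+2880)
  −y^3+9y^2−20y+12 = (−(1/240)y+1/240)(240y^2−1920y+2880) + (0)
Last nonzero remainder: 240y^2−1920y+2880. Dividing through by 240 gives the monic gcd y^2−8y+12.

y^2−8y+12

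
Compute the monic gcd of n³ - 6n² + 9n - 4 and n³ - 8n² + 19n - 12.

By polynomial division,
  n³ - 6n² + 9n - 4 = (n³ - 8n² + 19n - 12) + (2n² - 10n + 8)
  n³ - 8n² + 19n - 12 = ((1/2)n - 3/2)(2n² - 10n + 8) + (0)
Last nonzero remainder: 2n² - 10n + 8. Dividing through by 2 gives the monic gcd n² - 5n + 4.

n² - 5n + 4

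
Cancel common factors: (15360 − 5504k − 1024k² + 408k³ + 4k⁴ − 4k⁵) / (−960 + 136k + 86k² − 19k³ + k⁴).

(480 + 8k − 44k² − 4k³)/(−30 − 7k + k²)

Euclidean algorithm in ℚ[k]:
  −4k⁵ + 4k⁴ + 408k³ − 1024k² − 5504k + 15360 = (−4k − 72)(k⁴ − 19k³ + 86k² + 136k − 960) + (−616k³ + 5712k² + 448k − 53760)
  k⁴ − 19k³ + 86k² + 136k − 960 = (−(1/616)k + 107/6776)(−616k³ + 5712k² + 448k − 53760) + (−(420/121)k² + (5040/121)k − 13440/121)
  −616k³ + 5712k² + 448k − 53760 = ((2662/15)k + 484)(−(420/121)k² + (5040/121)k − 13440/121) + (0)
Last nonzero remainder: −(420/121)k² + (5040/121)k − 13440/121. Dividing through by −420/121 gives the monic gcd k² − 12k + 32.
Cancel k² − 12k + 32 from numerator and denominator to get the reduced form.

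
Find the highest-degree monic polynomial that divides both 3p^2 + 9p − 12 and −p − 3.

By polynomial division,
  3p^2 + 9p − 12 = (−3p)(−p − 3) + (−12)
  −p − 3 = ((1/12)p + 1/4)(−12) + (0)
The last nonzero remainder is the constant −12, so the polynomials are coprime and gcd = 1.

1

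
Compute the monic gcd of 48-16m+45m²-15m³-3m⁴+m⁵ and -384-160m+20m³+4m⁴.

-12+m+m²

Euclidean algorithm in ℚ[m]:
  m⁵-3m⁴-15m³+45m²-16m+48 = ((1/4)m-2)(4m⁴+20m³-160m-384) + (25m³+85m²-240m-720)
  4m⁴+20m³-160m-384 = ((4/25)m+32/125)(25m³+85m²-240m-720) + ((416/25)m²+(416/25)m-4992/25)
  25m³+85m²-240m-720 = ((625/416)m+375/104)((416/25)m²+(416/25)m-4992/25) + (0)
Last nonzero remainder: (416/25)m²+(416/25)m-4992/25. Dividing through by 416/25 gives the monic gcd m²+m-12.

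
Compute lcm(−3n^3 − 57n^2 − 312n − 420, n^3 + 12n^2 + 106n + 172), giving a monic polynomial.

n^5 + 29n^4 + 380n^3 + 2814n^2 + 10344n + 12040

Repeated division with remainder:
  −3n^3 − 57n^2 − 312n − 420 = (−3)(n^3 + 12n^2 + 106n + 172) + (−21n^2 + 6n + 96)
  n^3 + 12n^2 + 106n + 172 = (−(1/21)n − 86/147)(−21n^2 + 6n + 96) + ((5590/49)n + 11180/49)
  −21n^2 + 6n + 96 = (−(1029/5590)n + 1176/2795)((5590/49)n + 11180/49) + (0)
Last nonzero remainder: (5590/49)n + 11180/49. Dividing through by 5590/49 gives the monic gcd n + 2.
Then lcm(f, g) = f·g / gcd(f, g); expanding and making the result monic gives the answer.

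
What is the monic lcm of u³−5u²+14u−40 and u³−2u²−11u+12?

Apply the Euclidean algorithm:
  u³−5u²+14u−40 = (u³−2u²−11u+12) + (−3u²+25u−52)
  u³−2u²−11u+12 = (−(1/3)u−19/9)(−3u²+25u−52) + ((220/9)u−880/9)
  −3u²+25u−52 = (−(27/220)u+117/220)((220/9)u−880/9) + (0)
Last nonzero remainder: (220/9)u−880/9. Dividing through by 220/9 gives the monic gcd u−4.
Then lcm(f, g) = f·g / gcd(f, g); expanding and making the result monic gives the answer.

u⁵−3u⁴+u³+3u²−122u+120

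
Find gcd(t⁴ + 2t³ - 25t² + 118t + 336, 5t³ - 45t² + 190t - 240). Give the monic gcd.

Euclidean algorithm in ℚ[t]:
  t⁴ + 2t³ - 25t² + 118t + 336 = ((1/5)t + 11/5)(5t³ - 45t² + 190t - 240) + (36t² - 252t + 864)
  5t³ - 45t² + 190t - 240 = ((5/36)t - 5/18)(36t² - 252t + 864) + (0)
Last nonzero remainder: 36t² - 252t + 864. Dividing through by 36 gives the monic gcd t² - 7t + 24.

t² - 7t + 24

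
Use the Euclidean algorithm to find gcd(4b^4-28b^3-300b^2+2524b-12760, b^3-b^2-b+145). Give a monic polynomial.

b^2-6b+29

Repeated division with remainder:
  4b^4-28b^3-300b^2+2524b-12760 = (4b-24)(b^3-b^2-b+145) + (-320b^2+1920b-9280)
  b^3-b^2-b+145 = (-(1/320)b-1/64)(-320b^2+1920b-9280) + (0)
Last nonzero remainder: -320b^2+1920b-9280. Dividing through by -320 gives the monic gcd b^2-6b+29.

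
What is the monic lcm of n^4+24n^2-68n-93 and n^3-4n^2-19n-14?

Apply the Euclidean algorithm:
  n^4+24n^2-68n-93 = (n+4)(n^3-4n^2-19n-14) + (59n^2+22n-37)
  n^3-4n^2-19n-14 = ((1/59)n-258/3481)(59n^2+22n-37) + (-(58280/3481)n-58280/3481)
  59n^2+22n-37 = (-(205379/58280)n+128797/58280)(-(58280/3481)n-58280/3481) + (0)
Last nonzero remainder: -(58280/3481)n-58280/3481. Dividing through by -58280/3481 gives the monic gcd n+1.
Then lcm(f, g) = f·g / gcd(f, g); expanding and making the result monic gives the answer.

n^6-5n^5+10n^4-188n^3-89n^2+1417n+1302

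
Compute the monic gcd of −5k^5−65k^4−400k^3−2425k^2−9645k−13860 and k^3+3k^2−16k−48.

k^2+7k+12

By polynomial division,
  −5k^5−65k^4−400k^3−2425k^2−9645k−13860 = (−5k^2−50k−330)(k^3+3k^2−16k−48) + (−2475k^2−17325k−29700)
  k^3+3k^2−16k−48 = (−(1/2475)k+4/2475)(−2475k^2−17325k−29700) + (0)
Last nonzero remainder: −2475k^2−17325k−29700. Dividing through by −2475 gives the monic gcd k^2+7k+12.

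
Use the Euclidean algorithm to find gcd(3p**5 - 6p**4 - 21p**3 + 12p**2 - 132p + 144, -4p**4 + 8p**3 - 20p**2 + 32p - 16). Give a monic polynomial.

p**3 - p**2 + 4p - 4

By polynomial division,
  3p**5 - 6p**4 - 21p**3 + 12p**2 - 132p + 144 = (-(3/4)p)(-4p**4 + 8p**3 - 20p**2 + 32p - 16) + (-36p**3 + 36p**2 - 144p + 144)
  -4p**4 + 8p**3 - 20p**2 + 32p - 16 = ((1/9)p - 1/9)(-36p**3 + 36p**2 - 144p + 144) + (0)
Last nonzero remainder: -36p**3 + 36p**2 - 144p + 144. Dividing through by -36 gives the monic gcd p**3 - p**2 + 4p - 4.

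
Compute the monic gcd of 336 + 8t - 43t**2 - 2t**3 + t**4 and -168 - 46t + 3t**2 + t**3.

Euclidean algorithm in ℚ[t]:
  t**4 - 2t**3 - 43t**2 + 8t + 336 = (t - 5)(t**3 + 3t**2 - 46t - 168) + (18t**2 - 54t - 504)
  t**3 + 3t**2 - 46t - 168 = ((1/18)t + 1/3)(18t**2 - 54t - 504) + (0)
Last nonzero remainder: 18t**2 - 54t - 504. Dividing through by 18 gives the monic gcd t**2 - 3t - 28.

-28 - 3t + t**2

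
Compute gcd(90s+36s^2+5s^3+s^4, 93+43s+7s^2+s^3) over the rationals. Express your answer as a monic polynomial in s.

By polynomial division,
  s^4+5s^3+36s^2+90s = (s-2)(s^3+7s^2+43s+93) + (7s^2+83s+186)
  s^3+7s^2+43s+93 = ((1/7)s-34/49)(7s^2+83s+186) + ((3627/49)s+10881/49)
  7s^2+83s+186 = ((343/3627)s+98/117)((3627/49)s+10881/49) + (0)
Last nonzero remainder: (3627/49)s+10881/49. Dividing through by 3627/49 gives the monic gcd s+3.

3+s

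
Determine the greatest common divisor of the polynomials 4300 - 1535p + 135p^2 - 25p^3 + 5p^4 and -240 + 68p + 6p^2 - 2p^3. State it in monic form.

20 - 9p + p^2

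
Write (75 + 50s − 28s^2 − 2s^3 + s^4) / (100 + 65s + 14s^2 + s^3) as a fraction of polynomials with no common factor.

(15 + 7s − 7s^2 + s^3)/(20 + 9s + s^2)

Apply the Euclidean algorithm:
  s^4 − 2s^3 − 28s^2 + 50s + 75 = (s − 16)(s^3 + 14s^2 + 65s + 100) + (131s^2 + 990s + 1675)
  s^3 + 14s^2 + 65s + 100 = ((1/131)s + 844/17161)(131s^2 + 990s + 1675) + ((60480/17161)s + 302400/17161)
  131s^2 + 990s + 1675 = ((2248091/60480)s + 1149787/12096)((60480/17161)s + 302400/17161) + (0)
Last nonzero remainder: (60480/17161)s + 302400/17161. Dividing through by 60480/17161 gives the monic gcd s + 5.
Cancel s + 5 from numerator and denominator to get the reduced form.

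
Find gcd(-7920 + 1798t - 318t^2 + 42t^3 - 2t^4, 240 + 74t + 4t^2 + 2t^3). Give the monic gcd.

40 - t + t^2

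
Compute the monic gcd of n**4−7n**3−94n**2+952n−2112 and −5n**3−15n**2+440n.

n**2+3n−88

Euclidean algorithm in ℚ[n]:
  n**4−7n**3−94n**2+952n−2112 = (−(1/5)n+2)(−5n**3−15n**2+440n) + (24n**2+72n−2112)
  −5n**3−15n**2+440n = (−(5/24)n)(24n**2+72n−2112) + (0)
Last nonzero remainder: 24n**2+72n−2112. Dividing through by 24 gives the monic gcd n**2+3n−88.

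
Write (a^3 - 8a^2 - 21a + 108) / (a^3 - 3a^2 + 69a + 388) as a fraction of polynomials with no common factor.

(a^2 - 12a + 27)/(a^2 - 7a + 97)

By polynomial division,
  a^3 - 8a^2 - 21a + 108 = (a^3 - 3a^2 + 69a + 388) + (-5a^2 - 90a - 280)
  a^3 - 3a^2 + 69a + 388 = (-(1/5)a + 21/5)(-5a^2 - 90a - 280) + (391a + 1564)
  -5a^2 - 90a - 280 = (-(5/391)a - 70/391)(391a + 1564) + (0)
Last nonzero remainder: 391a + 1564. Dividing through by 391 gives the monic gcd a + 4.
Cancel a + 4 from numerator and denominator to get the reduced form.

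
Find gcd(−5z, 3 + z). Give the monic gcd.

1

Apply the Euclidean algorithm:
  −5z = (−5)(z + 3) + (15)
  z + 3 = ((1/15)z + 1/5)(15) + (0)
The last nonzero remainder is the constant 15, so the polynomials are coprime and gcd = 1.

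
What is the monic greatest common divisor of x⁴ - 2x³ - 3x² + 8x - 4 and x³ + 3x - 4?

By polynomial division,
  x⁴ - 2x³ - 3x² + 8x - 4 = (x - 2)(x³ + 3x - 4) + (-6x² + 18x - 12)
  x³ + 3x - 4 = (-(1/6)x - 1/2)(-6x² + 18x - 12) + (10x - 10)
  -6x² + 18x - 12 = (-(3/5)x + 6/5)(10x - 10) + (0)
Last nonzero remainder: 10x - 10. Dividing through by 10 gives the monic gcd x - 1.

x - 1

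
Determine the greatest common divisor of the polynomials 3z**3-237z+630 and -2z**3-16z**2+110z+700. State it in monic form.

z**2+3z-70

Apply the Euclidean algorithm:
  3z**3-237z+630 = (-3/2)(-2z**3-16z**2+110z+700) + (-24z**2-72z+1680)
  -2z**3-16z**2+110z+700 = ((1/12)z+5/12)(-24z**2-72z+1680) + (0)
Last nonzero remainder: -24z**2-72z+1680. Dividing through by -24 gives the monic gcd z**2+3z-70.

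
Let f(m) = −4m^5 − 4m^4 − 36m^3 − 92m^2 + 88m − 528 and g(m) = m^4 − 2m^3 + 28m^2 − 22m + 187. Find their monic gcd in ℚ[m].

m^2 + 11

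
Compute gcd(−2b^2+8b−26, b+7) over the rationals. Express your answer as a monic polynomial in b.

1

Euclidean algorithm in ℚ[b]:
  −2b^2+8b−26 = (−2b+22)(b+7) + (−180)
  b+7 = (−(1/180)b−7/180)(−180) + (0)
The last nonzero remainder is the constant −180, so the polynomials are coprime and gcd = 1.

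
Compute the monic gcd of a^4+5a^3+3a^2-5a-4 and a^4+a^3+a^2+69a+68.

a^2+5a+4

By polynomial division,
  a^4+5a^3+3a^2-5a-4 = (a^4+a^3+a^2+69a+68) + (4a^3+2a^2-74a-72)
  a^4+a^3+a^2+69a+68 = ((1/4)a+1/8)(4a^3+2a^2-74a-72) + ((77/4)a^2+(385/4)a+77)
  4a^3+2a^2-74a-72 = ((16/77)a-72/77)((77/4)a^2+(385/4)a+77) + (0)
Last nonzero remainder: (77/4)a^2+(385/4)a+77. Dividing through by 77/4 gives the monic gcd a^2+5a+4.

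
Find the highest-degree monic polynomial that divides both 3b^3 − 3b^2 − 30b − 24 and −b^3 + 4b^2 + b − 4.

b^2 − 3b − 4

Euclidean algorithm in ℚ[b]:
  3b^3 − 3b^2 − 30b − 24 = (−3)(−b^3 + 4b^2 + b − 4) + (9b^2 − 27b − 36)
  −b^3 + 4b^2 + b − 4 = (−(1/9)b + 1/9)(9b^2 − 27b − 36) + (0)
Last nonzero remainder: 9b^2 − 27b − 36. Dividing through by 9 gives the monic gcd b^2 − 3b − 4.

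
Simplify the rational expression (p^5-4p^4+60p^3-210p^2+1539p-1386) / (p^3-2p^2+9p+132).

Euclidean algorithm in ℚ[p]:
  p^5-4p^4+60p^3-210p^2+1539p-1386 = (p^2-2p+47)(p^3-2p^2+9p+132) + (-230p^2+1380p-7590)
  p^3-2p^2+9p+132 = (-(1/230)p-2/115)(-230p^2+1380p-7590) + (0)
Last nonzero remainder: -230p^2+1380p-7590. Dividing through by -230 gives the monic gcd p^2-6p+33.
Cancel p^2-6p+33 from numerator and denominator to get the reduced form.

(p^3+2p^2+39p-42)/(p+4)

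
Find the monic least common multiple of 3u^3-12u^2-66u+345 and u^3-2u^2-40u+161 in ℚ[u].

u^4+3u^3-50u^2-39u+805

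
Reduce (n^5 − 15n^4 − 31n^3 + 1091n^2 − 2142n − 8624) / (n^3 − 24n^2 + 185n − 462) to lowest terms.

(n^3 + 3n^2 − 54n − 112)/(n − 6)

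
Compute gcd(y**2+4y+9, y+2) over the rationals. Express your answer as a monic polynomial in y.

1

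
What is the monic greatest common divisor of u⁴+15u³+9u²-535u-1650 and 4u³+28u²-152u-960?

Repeated division with remainder:
  u⁴+15u³+9u²-535u-1650 = ((1/4)u+2)(4u³+28u²-152u-960) + (-9u²+9u+270)
  4u³+28u²-152u-960 = (-(4/9)u-32/9)(-9u²+9u+270) + (0)
Last nonzero remainder: -9u²+9u+270. Dividing through by -9 gives the monic gcd u²-u-30.

u²-u-30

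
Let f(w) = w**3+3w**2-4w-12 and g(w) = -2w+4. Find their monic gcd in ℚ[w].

Repeated division with remainder:
  w**3+3w**2-4w-12 = (-(1/2)w**2-(5/2)w-3)(-2w+4) + (0)
Last nonzero remainder: -2w+4. Dividing through by -2 gives the monic gcd w-2.

w-2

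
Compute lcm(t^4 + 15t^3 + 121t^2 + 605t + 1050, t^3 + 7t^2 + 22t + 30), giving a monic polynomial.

Repeated division with remainder:
  t^4 + 15t^3 + 121t^2 + 605t + 1050 = (t + 8)(t^3 + 7t^2 + 22t + 30) + (43t^2 + 399t + 810)
  t^3 + 7t^2 + 22t + 30 = ((1/43)t - 98/1849)(43t^2 + 399t + 810) + ((44950/1849)t + 134850/1849)
  43t^2 + 399t + 810 = ((79507/44950)t + 49923/4495)((44950/1849)t + 134850/1849) + (0)
Last nonzero remainder: (44950/1849)t + 134850/1849. Dividing through by 44950/1849 gives the monic gcd t + 3.
Then lcm(f, g) = f·g / gcd(f, g); expanding and making the result monic gives the answer.

t^6 + 19t^5 + 191t^4 + 1239t^3 + 4680t^2 + 10250t + 10500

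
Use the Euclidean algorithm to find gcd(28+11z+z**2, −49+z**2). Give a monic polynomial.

Euclidean algorithm in ℚ[z]:
  z**2+11z+28 = (z**2−49) + (11z+77)
  z**2−49 = ((1/11)z−7/11)(11z+77) + (0)
Last nonzero remainder: 11z+77. Dividing through by 11 gives the monic gcd z+7.

7+z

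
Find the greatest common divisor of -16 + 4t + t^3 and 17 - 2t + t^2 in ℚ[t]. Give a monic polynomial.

1

By polynomial division,
  t^3 + 4t - 16 = (t + 2)(t^2 - 2t + 17) + (-9t - 50)
  t^2 - 2t + 17 = (-(1/9)t + 68/81)(-9t - 50) + (4777/81)
  -9t - 50 = (-(729/4777)t - 4050/4777)(4777/81) + (0)
The last nonzero remainder is the constant 4777/81, so the polynomials are coprime and gcd = 1.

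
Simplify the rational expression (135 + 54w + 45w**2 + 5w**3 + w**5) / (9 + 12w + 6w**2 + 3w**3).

Euclidean algorithm in ℚ[w]:
  w**5 + 5w**3 + 45w**2 + 54w + 135 = ((1/3)w**2 - (2/3)w + 5/3)(3w**3 + 6w**2 + 12w + 9) + (40w**2 + 40w + 120)
  3w**3 + 6w**2 + 12w + 9 = ((3/40)w + 3/40)(40w**2 + 40w + 120) + (0)
Last nonzero remainder: 40w**2 + 40w + 120. Dividing through by 40 gives the monic gcd w**2 + w + 3.
Cancel w**2 + w + 3 from numerator and denominator to get the reduced form.

(45 + 3w - w**2 + w**3)/(3 + 3w)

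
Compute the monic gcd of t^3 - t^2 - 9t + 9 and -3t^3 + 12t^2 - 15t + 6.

t - 1

Repeated division with remainder:
  t^3 - t^2 - 9t + 9 = (-1/3)(-3t^3 + 12t^2 - 15t + 6) + (3t^2 - 14t + 11)
  -3t^3 + 12t^2 - 15t + 6 = (-t - 2/3)(3t^2 - 14t + 11) + (-(40/3)t + 40/3)
  3t^2 - 14t + 11 = (-(9/40)t + 33/40)(-(40/3)t + 40/3) + (0)
Last nonzero remainder: -(40/3)t + 40/3. Dividing through by -40/3 gives the monic gcd t - 1.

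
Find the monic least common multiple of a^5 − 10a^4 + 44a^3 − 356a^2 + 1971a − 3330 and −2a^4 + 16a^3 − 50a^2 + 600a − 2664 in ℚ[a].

a^6 − 16a^5 + 104a^4 − 620a^3 + 4107a^2 − 15156a + 19980

Apply the Euclidean algorithm:
  a^5 − 10a^4 + 44a^3 − 356a^2 + 1971a − 3330 = (−(1/2)a + 1)(−2a^4 + 16a^3 − 50a^2 + 600a − 2664) + (3a^3 − 6a^2 + 39a − 666)
  −2a^4 + 16a^3 − 50a^2 + 600a − 2664 = (−(2/3)a + 4)(3a^3 − 6a^2 + 39a − 666) + (0)
Last nonzero remainder: 3a^3 − 6a^2 + 39a − 666. Dividing through by 3 gives the monic gcd a^3 − 2a^2 + 13a − 222.
Then lcm(f, g) = f·g / gcd(f, g); expanding and making the result monic gives the answer.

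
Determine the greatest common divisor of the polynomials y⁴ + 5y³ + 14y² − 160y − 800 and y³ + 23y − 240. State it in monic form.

y − 5

Euclidean algorithm in ℚ[y]:
  y⁴ + 5y³ + 14y² − 160y − 800 = (y + 5)(y³ + 23y − 240) + (−9y² − 35y + 400)
  y³ + 23y − 240 = (−(1/9)y + 35/81)(−9y² − 35y + 400) + ((6688/81)y − 33440/81)
  −9y² − 35y + 400 = (−(729/6688)y − 405/418)((6688/81)y − 33440/81) + (0)
Last nonzero remainder: (6688/81)y − 33440/81. Dividing through by 6688/81 gives the monic gcd y − 5.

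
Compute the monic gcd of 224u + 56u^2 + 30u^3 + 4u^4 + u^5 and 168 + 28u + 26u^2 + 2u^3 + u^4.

14 + u^2

Repeated division with remainder:
  u^5 + 4u^4 + 30u^3 + 56u^2 + 224u = (u + 2)(u^4 + 2u^3 + 26u^2 + 28u + 168) + (−24u^2 − 336)
  u^4 + 2u^3 + 26u^2 + 28u + 168 = (−(1/24)u^2 − (1/12)u − 1/2)(−24u^2 − 336) + (0)
Last nonzero remainder: −24u^2 − 336. Dividing through by −24 gives the monic gcd u^2 + 14.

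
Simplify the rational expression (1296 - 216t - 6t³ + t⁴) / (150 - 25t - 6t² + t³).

(-216 + t³)/(-25 + t²)

Apply the Euclidean algorithm:
  t⁴ - 6t³ - 216t + 1296 = (t)(t³ - 6t² - 25t + 150) + (25t² - 366t + 1296)
  t³ - 6t² - 25t + 150 = ((1/25)t + 216/625)(25t² - 366t + 1296) + ((31031/625)t - 186186/625)
  25t² - 366t + 1296 = ((15625/31031)t - 135000/31031)((31031/625)t - 186186/625) + (0)
Last nonzero remainder: (31031/625)t - 186186/625. Dividing through by 31031/625 gives the monic gcd t - 6.
Cancel t - 6 from numerator and denominator to get the reduced form.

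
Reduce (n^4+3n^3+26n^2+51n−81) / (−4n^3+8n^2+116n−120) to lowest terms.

(−n^3−4n^2−30n−81)/(4n^2−4n−120)

Apply the Euclidean algorithm:
  n^4+3n^3+26n^2+51n−81 = (−(1/4)n−5/4)(−4n^3+8n^2+116n−120) + (65n^2+166n−231)
  −4n^3+8n^2+116n−120 = (−(4/65)n+1184/4225)(65n^2+166n−231) + ((233496/4225)n−233496/4225)
  65n^2+166n−231 = ((274625/233496)n+325325/77832)((233496/4225)n−233496/4225) + (0)
Last nonzero remainder: (233496/4225)n−233496/4225. Dividing through by 233496/4225 gives the monic gcd n−1.
Cancel n−1 from numerator and denominator to get the reduced form.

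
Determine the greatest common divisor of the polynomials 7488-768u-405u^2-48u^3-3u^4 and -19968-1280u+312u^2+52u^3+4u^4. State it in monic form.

Apply the Euclidean algorithm:
  -3u^4-48u^3-405u^2-768u+7488 = (-3/4)(4u^4+52u^3+312u^2-1280u-19968) + (-9u^3-171u^2-1728u-7488)
  4u^4+52u^3+312u^2-1280u-19968 = (-(4/9)u+8/3)(-9u^3-171u^2-1728u-7488) + (0)
Last nonzero remainder: -9u^3-171u^2-1728u-7488. Dividing through by -9 gives the monic gcd u^3+19u^2+192u+832.

832+192u+19u^2+u^3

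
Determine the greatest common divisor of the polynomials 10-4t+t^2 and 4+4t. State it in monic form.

By polynomial division,
  t^2-4t+10 = ((1/4)t-5/4)(4t+4) + (15)
  4t+4 = ((4/15)t+4/15)(15) + (0)
The last nonzero remainder is the constant 15, so the polynomials are coprime and gcd = 1.

1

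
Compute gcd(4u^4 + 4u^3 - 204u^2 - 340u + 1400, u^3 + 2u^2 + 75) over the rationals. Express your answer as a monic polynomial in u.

u + 5

Euclidean algorithm in ℚ[u]:
  4u^4 + 4u^3 - 204u^2 - 340u + 1400 = (4u - 4)(u^3 + 2u^2 + 75) + (-196u^2 - 640u + 1700)
  u^3 + 2u^2 + 75 = (-(1/196)u + 31/4802)(-196u^2 - 640u + 1700) + ((30745/2401)u + 153725/2401)
  -196u^2 - 640u + 1700 = (-(470596/30745)u + 163268/6149)((30745/2401)u + 153725/2401) + (0)
Last nonzero remainder: (30745/2401)u + 153725/2401. Dividing through by 30745/2401 gives the monic gcd u + 5.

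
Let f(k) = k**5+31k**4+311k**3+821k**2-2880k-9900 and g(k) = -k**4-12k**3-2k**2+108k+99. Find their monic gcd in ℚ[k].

k**3+11k**2-9k-99

Euclidean algorithm in ℚ[k]:
  k**5+31k**4+311k**3+821k**2-2880k-9900 = (-k-19)(-k**4-12k**3-2k**2+108k+99) + (81k**3+891k**2-729k-8019)
  -k**4-12k**3-2k**2+108k+99 = (-(1/81)k-1/81)(81k**3+891k**2-729k-8019) + (0)
Last nonzero remainder: 81k**3+891k**2-729k-8019. Dividing through by 81 gives the monic gcd k**3+11k**2-9k-99.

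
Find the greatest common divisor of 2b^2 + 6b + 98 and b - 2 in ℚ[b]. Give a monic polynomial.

1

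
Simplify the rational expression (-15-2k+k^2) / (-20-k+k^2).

By polynomial division,
  k^2-2k-15 = (k^2-k-20) + (-k+5)
  k^2-k-20 = (-k-4)(-k+5) + (0)
Last nonzero remainder: -k+5. Dividing through by -1 gives the monic gcd k-5.
Cancel k-5 from numerator and denominator to get the reduced form.

(3+k)/(4+k)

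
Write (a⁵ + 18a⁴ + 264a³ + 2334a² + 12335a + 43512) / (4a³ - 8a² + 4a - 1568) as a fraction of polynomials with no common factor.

(a³ + 12a² + 143a + 888)/(4a - 32)

Repeated division with remainder:
  a⁵ + 18a⁴ + 264a³ + 2334a² + 12335a + 43512 = ((1/4)a² + 5a + 303/4)(4a³ - 8a² + 4a - 1568) + (3312a² + 19872a + 162288)
  4a³ - 8a² + 4a - 1568 = ((1/828)a - 2/207)(3312a² + 19872a + 162288) + (0)
Last nonzero remainder: 3312a² + 19872a + 162288. Dividing through by 3312 gives the monic gcd a² + 6a + 49.
Cancel a² + 6a + 49 from numerator and denominator to get the reduced form.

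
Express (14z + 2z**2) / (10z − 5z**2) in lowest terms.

(−14 − 2z)/(−10 + 5z)

Apply the Euclidean algorithm:
  2z**2 + 14z = (−2/5)(−5z**2 + 10z) + (18z)
  −5z**2 + 10z = (−(5/18)z + 5/9)(18z) + (0)
Last nonzero remainder: 18z. Dividing through by 18 gives the monic gcd z.
Cancel z from numerator and denominator to get the reduced form.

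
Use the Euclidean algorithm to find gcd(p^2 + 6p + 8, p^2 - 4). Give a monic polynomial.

Apply the Euclidean algorithm:
  p^2 + 6p + 8 = (p^2 - 4) + (6p + 12)
  p^2 - 4 = ((1/6)p - 1/3)(6p + 12) + (0)
Last nonzero remainder: 6p + 12. Dividing through by 6 gives the monic gcd p + 2.

p + 2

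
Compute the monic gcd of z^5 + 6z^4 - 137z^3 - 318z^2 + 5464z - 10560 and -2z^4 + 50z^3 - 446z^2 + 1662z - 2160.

By polynomial division,
  z^5 + 6z^4 - 137z^3 - 318z^2 + 5464z - 10560 = (-(1/2)z - 31/2)(-2z^4 + 50z^3 - 446z^2 + 1662z - 2160) + (415z^3 - 6400z^2 + 30145z - 44040)
  -2z^4 + 50z^3 - 446z^2 + 1662z - 2160 = (-(2/415)z + 318/6889)(415z^3 - 6400z^2 + 30145z - 44040) + (-(36480/6889)z^2 + (401280/6889)z - 875520/6889)
  415z^3 - 6400z^2 + 30145z - 44040 = (-(571787/7296)z + 2528263/7296)(-(36480/6889)z^2 + (401280/6889)z - 875520/6889) + (0)
Last nonzero remainder: -(36480/6889)z^2 + (401280/6889)z - 875520/6889. Dividing through by -36480/6889 gives the monic gcd z^2 - 11z + 24.

z^2 - 11z + 24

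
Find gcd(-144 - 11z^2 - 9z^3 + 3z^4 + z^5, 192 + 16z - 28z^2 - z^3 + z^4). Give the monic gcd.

12 + 7z + z^2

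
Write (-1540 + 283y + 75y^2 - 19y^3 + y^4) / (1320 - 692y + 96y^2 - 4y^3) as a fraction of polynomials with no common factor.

Apply the Euclidean algorithm:
  y^4 - 19y^3 + 75y^2 + 283y - 1540 = (-(1/4)y - 5/4)(-4y^3 + 96y^2 - 692y + 1320) + (22y^2 - 252y + 110)
  -4y^3 + 96y^2 - 692y + 1320 = (-(2/11)y + 276/121)(22y^2 - 252y + 110) + (-(11760/121)y + 11760/11)
  22y^2 - 252y + 110 = (-(1331/5880)y + 121/1176)(-(11760/121)y + 11760/11) + (0)
Last nonzero remainder: -(11760/121)y + 11760/11. Dividing through by -11760/121 gives the monic gcd y - 11.
Cancel y - 11 from numerator and denominator to get the reduced form.

(-140 + 13y + 8y^2 - y^3)/(120 - 52y + 4y^2)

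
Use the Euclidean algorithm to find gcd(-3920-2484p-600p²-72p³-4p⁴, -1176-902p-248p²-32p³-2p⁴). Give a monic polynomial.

196+85p+13p²+p³

Repeated division with remainder:
  -4p⁴-72p³-600p²-2484p-3920 = (2)(-2p⁴-32p³-248p²-902p-1176) + (-8p³-104p²-680p-1568)
  -2p⁴-32p³-248p²-902p-1176 = ((1/4)p+3/4)(-8p³-104p²-680p-1568) + (0)
Last nonzero remainder: -8p³-104p²-680p-1568. Dividing through by -8 gives the monic gcd p³+13p²+85p+196.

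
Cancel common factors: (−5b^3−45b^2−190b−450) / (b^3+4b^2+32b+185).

(−5b^2−20b−90)/(b^2−b+37)

Euclidean algorithm in ℚ[b]:
  −5b^3−45b^2−190b−450 = (−5)(b^3+4b^2+32b+185) + (−25b^2−30b+475)
  b^3+4b^2+32b+185 = (−(1/25)b−14/125)(−25b^2−30b+475) + ((1191/25)b+1191/5)
  −25b^2−30b+475 = (−(625/1191)b+2375/1191)((1191/25)b+1191/5) + (0)
Last nonzero remainder: (1191/25)b+1191/5. Dividing through by 1191/25 gives the monic gcd b+5.
Cancel b+5 from numerator and denominator to get the reduced form.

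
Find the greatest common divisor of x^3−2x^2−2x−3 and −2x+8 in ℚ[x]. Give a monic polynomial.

1

Repeated division with remainder:
  x^3−2x^2−2x−3 = (−(1/2)x^2−x−3)(−2x+8) + (21)
  −2x+8 = (−(2/21)x+8/21)(21) + (0)
The last nonzero remainder is the constant 21, so the polynomials are coprime and gcd = 1.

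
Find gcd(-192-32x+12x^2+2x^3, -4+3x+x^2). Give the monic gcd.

4+x

By polynomial division,
  2x^3+12x^2-32x-192 = (2x+6)(x^2+3x-4) + (-42x-168)
  x^2+3x-4 = (-(1/42)x+1/42)(-42x-168) + (0)
Last nonzero remainder: -42x-168. Dividing through by -42 gives the monic gcd x+4.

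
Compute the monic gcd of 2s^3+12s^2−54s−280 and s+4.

Repeated division with remainder:
  2s^3+12s^2−54s−280 = (2s^2+4s−70)(s+4) + (0)
The last nonzero remainder s+4 is already monic.

s+4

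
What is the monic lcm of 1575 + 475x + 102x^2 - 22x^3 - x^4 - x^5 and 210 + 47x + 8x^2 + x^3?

-9450 - 4425x - 1087x^2 + 30x^3 + 28x^4 + 7x^5 + x^6

Euclidean algorithm in ℚ[x]:
  -x^5 - x^4 - 22x^3 + 102x^2 + 475x + 1575 = (-x^2 + 7x - 31)(x^3 + 8x^2 + 47x + 210) + (231x^2 + 462x + 8085)
  x^3 + 8x^2 + 47x + 210 = ((1/231)x + 2/77)(231x^2 + 462x + 8085) + (0)
Last nonzero remainder: 231x^2 + 462x + 8085. Dividing through by 231 gives the monic gcd x^2 + 2x + 35.
Then lcm(f, g) = f·g / gcd(f, g); expanding and making the result monic gives the answer.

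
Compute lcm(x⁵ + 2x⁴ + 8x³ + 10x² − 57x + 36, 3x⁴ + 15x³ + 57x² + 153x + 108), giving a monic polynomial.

Repeated division with remainder:
  x⁵ + 2x⁴ + 8x³ + 10x² − 57x + 36 = ((1/3)x − 1)(3x⁴ + 15x³ + 57x² + 153x + 108) + (4x³ + 16x² + 60x + 144)
  3x⁴ + 15x³ + 57x² + 153x + 108 = ((3/4)x + 3/4)(4x³ + 16x² + 60x + 144) + (0)
Last nonzero remainder: 4x³ + 16x² + 60x + 144. Dividing through by 4 gives the monic gcd x³ + 4x² + 15x + 36.
Then lcm(f, g) = f·g / gcd(f, g); expanding and making the result monic gives the answer.

x⁶ + 3x⁵ + 10x⁴ + 18x³ − 47x² − 21x + 36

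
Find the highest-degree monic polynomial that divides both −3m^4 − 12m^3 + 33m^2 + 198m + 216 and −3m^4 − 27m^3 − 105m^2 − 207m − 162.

m^2 + 5m + 6

Apply the Euclidean algorithm:
  −3m^4 − 12m^3 + 33m^2 + 198m + 216 = (−3m^4 − 27m^3 − 105m^2 − 207m − 162) + (15m^3 + 138m^2 + 405m + 378)
  −3m^4 − 27m^3 − 105m^2 − 207m − 162 = (−(1/5)m + 1/25)(15m^3 + 138m^2 + 405m + 378) + (−(738/25)m^2 − (738/5)m − 4428/25)
  15m^3 + 138m^2 + 405m + 378 = (−(125/246)m − 175/82)(−(738/25)m^2 − (738/5)m − 4428/25) + (0)
Last nonzero remainder: −(738/25)m^2 − (738/5)m − 4428/25. Dividing through by −738/25 gives the monic gcd m^2 + 5m + 6.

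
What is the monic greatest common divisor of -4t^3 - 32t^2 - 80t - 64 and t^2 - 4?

t + 2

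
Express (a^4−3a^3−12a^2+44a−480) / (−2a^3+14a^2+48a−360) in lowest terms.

(−a^2+2a−16)/(2a−12)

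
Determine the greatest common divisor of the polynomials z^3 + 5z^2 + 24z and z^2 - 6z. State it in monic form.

z

Euclidean algorithm in ℚ[z]:
  z^3 + 5z^2 + 24z = (z + 11)(z^2 - 6z) + (90z)
  z^2 - 6z = ((1/90)z - 1/15)(90z) + (0)
Last nonzero remainder: 90z. Dividing through by 90 gives the monic gcd z.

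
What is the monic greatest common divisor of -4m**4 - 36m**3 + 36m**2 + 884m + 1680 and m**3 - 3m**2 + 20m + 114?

Apply the Euclidean algorithm:
  -4m**4 - 36m**3 + 36m**2 + 884m + 1680 = (-4m - 48)(m**3 - 3m**2 + 20m + 114) + (-28m**2 + 2300m + 7152)
  m**3 - 3m**2 + 20m + 114 = (-(1/28)m - 277/98)(-28m**2 + 2300m + 7152) + ((332046/49)m + 996138/49)
  -28m**2 + 2300m + 7152 = (-(686/166023)m + 58408/166023)((332046/49)m + 996138/49) + (0)
Last nonzero remainder: (332046/49)m + 996138/49. Dividing through by 332046/49 gives the monic gcd m + 3.

m + 3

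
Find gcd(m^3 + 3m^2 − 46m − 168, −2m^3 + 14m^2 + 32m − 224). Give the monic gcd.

Repeated division with remainder:
  m^3 + 3m^2 − 46m − 168 = (−1/2)(−2m^3 + 14m^2 + 32m − 224) + (10m^2 − 30m − 280)
  −2m^3 + 14m^2 + 32m − 224 = (−(1/5)m + 4/5)(10m^2 − 30m − 280) + (0)
Last nonzero remainder: 10m^2 − 30m − 280. Dividing through by 10 gives the monic gcd m^2 − 3m − 28.

m^2 − 3m − 28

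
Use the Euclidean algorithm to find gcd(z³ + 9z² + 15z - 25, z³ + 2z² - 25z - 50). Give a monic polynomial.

z + 5

Euclidean algorithm in ℚ[z]:
  z³ + 9z² + 15z - 25 = (z³ + 2z² - 25z - 50) + (7z² + 40z + 25)
  z³ + 2z² - 25z - 50 = ((1/7)z - 26/49)(7z² + 40z + 25) + (-(360/49)z - 1800/49)
  7z² + 40z + 25 = (-(343/360)z - 49/72)(-(360/49)z - 1800/49) + (0)
Last nonzero remainder: -(360/49)z - 1800/49. Dividing through by -360/49 gives the monic gcd z + 5.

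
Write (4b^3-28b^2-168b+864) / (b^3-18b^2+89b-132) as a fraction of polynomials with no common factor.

Apply the Euclidean algorithm:
  4b^3-28b^2-168b+864 = (4)(b^3-18b^2+89b-132) + (44b^2-524b+1392)
  b^3-18b^2+89b-132 = ((1/44)b-67/484)(44b^2-524b+1392) + (-(1836/121)b+7344/121)
  44b^2-524b+1392 = (-(1331/459)b+3509/153)(-(1836/121)b+7344/121) + (0)
Last nonzero remainder: -(1836/121)b+7344/121. Dividing through by -1836/121 gives the monic gcd b-4.
Cancel b-4 from numerator and denominator to get the reduced form.

(4b^2-12b-216)/(b^2-14b+33)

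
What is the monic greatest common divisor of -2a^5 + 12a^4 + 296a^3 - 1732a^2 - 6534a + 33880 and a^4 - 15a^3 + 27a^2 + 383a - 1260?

Apply the Euclidean algorithm:
  -2a^5 + 12a^4 + 296a^3 - 1732a^2 - 6534a + 33880 = (-2a - 18)(a^4 - 15a^3 + 27a^2 + 383a - 1260) + (80a^3 - 480a^2 - 2160a + 11200)
  a^4 - 15a^3 + 27a^2 + 383a - 1260 = ((1/80)a - 9/80)(80a^3 - 480a^2 - 2160a + 11200) + (0)
Last nonzero remainder: 80a^3 - 480a^2 - 2160a + 11200. Dividing through by 80 gives the monic gcd a^3 - 6a^2 - 27a + 140.

a^3 - 6a^2 - 27a + 140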